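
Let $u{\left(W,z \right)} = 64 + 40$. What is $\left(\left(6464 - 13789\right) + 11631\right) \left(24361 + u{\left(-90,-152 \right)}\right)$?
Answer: $105346290$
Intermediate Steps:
$u{\left(W,z \right)} = 104$
$\left(\left(6464 - 13789\right) + 11631\right) \left(24361 + u{\left(-90,-152 \right)}\right) = \left(\left(6464 - 13789\right) + 11631\right) \left(24361 + 104\right) = \left(\left(6464 - 13789\right) + 11631\right) 24465 = \left(-7325 + 11631\right) 24465 = 4306 \cdot 24465 = 105346290$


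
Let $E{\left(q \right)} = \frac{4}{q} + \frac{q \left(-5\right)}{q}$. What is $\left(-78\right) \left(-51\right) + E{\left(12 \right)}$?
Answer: $\frac{11920}{3} \approx 3973.3$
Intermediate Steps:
$E{\left(q \right)} = -5 + \frac{4}{q}$ ($E{\left(q \right)} = \frac{4}{q} + \frac{\left(-5\right) q}{q} = \frac{4}{q} - 5 = -5 + \frac{4}{q}$)
$\left(-78\right) \left(-51\right) + E{\left(12 \right)} = \left(-78\right) \left(-51\right) - \left(5 - \frac{4}{12}\right) = 3978 + \left(-5 + 4 \cdot \frac{1}{12}\right) = 3978 + \left(-5 + \frac{1}{3}\right) = 3978 - \frac{14}{3} = \frac{11920}{3}$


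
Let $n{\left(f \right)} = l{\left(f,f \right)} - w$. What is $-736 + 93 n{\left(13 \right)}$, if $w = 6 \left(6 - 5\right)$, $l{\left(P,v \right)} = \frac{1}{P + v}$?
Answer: $- \frac{33551}{26} \approx -1290.4$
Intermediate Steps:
$w = 6$ ($w = 6 \cdot 1 = 6$)
$n{\left(f \right)} = -6 + \frac{1}{2 f}$ ($n{\left(f \right)} = \frac{1}{f + f} - 6 = \frac{1}{2 f} - 6 = -6 + \frac{1}{2 f}$)
$-736 + 93 n{\left(13 \right)} = -736 + 93 \left(-6 + \frac{1}{2 \cdot 13}\right) = -736 + 93 \left(-6 + \frac{1}{2} \cdot \frac{1}{13}\right) = -736 + 93 \left(-6 + \frac{1}{26}\right) = -736 + 93 \left(- \frac{155}{26}\right) = -736 - \frac{14415}{26} = - \frac{33551}{26}$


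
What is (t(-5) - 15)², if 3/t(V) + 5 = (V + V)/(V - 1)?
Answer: 25281/100 ≈ 252.81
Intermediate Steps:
t(V) = 3/(-5 + 2*V/(-1 + V)) (t(V) = 3/(-5 + (V + V)/(V - 1)) = 3/(-5 + (2*V)/(-1 + V)) = 3/(-5 + 2*V/(-1 + V)))
(t(-5) - 15)² = (3*(1 - 1*(-5))/(-5 + 3*(-5)) - 15)² = (3*(1 + 5)/(-5 - 15) - 15)² = (3*6/(-20) - 15)² = (3*(-1/20)*6 - 15)² = (-9/10 - 15)² = (-159/10)² = 25281/100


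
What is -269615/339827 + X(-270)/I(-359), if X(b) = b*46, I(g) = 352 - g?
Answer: -490260845/26846333 ≈ -18.262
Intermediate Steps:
X(b) = 46*b
-269615/339827 + X(-270)/I(-359) = -269615/339827 + (46*(-270))/(352 - 1*(-359)) = -269615*1/339827 - 12420/(352 + 359) = -269615/339827 - 12420/711 = -269615/339827 - 12420*1/711 = -269615/339827 - 1380/79 = -490260845/26846333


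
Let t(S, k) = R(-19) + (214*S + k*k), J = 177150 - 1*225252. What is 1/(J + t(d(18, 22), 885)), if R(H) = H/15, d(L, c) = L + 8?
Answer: 15/11110286 ≈ 1.3501e-6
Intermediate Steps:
d(L, c) = 8 + L
R(H) = H/15 (R(H) = H*(1/15) = H/15)
J = -48102 (J = 177150 - 225252 = -48102)
t(S, k) = -19/15 + k² + 214*S (t(S, k) = (1/15)*(-19) + (214*S + k*k) = -19/15 + (214*S + k²) = -19/15 + (k² + 214*S) = -19/15 + k² + 214*S)
1/(J + t(d(18, 22), 885)) = 1/(-48102 + (-19/15 + 885² + 214*(8 + 18))) = 1/(-48102 + (-19/15 + 783225 + 214*26)) = 1/(-48102 + (-19/15 + 783225 + 5564)) = 1/(-48102 + 11831816/15) = 1/(11110286/15) = 15/11110286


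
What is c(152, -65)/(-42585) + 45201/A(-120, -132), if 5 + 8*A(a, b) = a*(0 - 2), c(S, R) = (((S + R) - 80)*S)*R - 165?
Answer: 3083073611/2001495 ≈ 1540.4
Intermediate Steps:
c(S, R) = -165 + R*S*(-80 + R + S) (c(S, R) = (((R + S) - 80)*S)*R - 165 = ((-80 + R + S)*S)*R - 165 = (S*(-80 + R + S))*R - 165 = R*S*(-80 + R + S) - 165 = -165 + R*S*(-80 + R + S))
A(a, b) = -5/8 - a/4 (A(a, b) = -5/8 + (a*(0 - 2))/8 = -5/8 + (a*(-2))/8 = -5/8 + (-2*a)/8 = -5/8 - a/4)
c(152, -65)/(-42585) + 45201/A(-120, -132) = (-165 - 65*152**2 + 152*(-65)**2 - 80*(-65)*152)/(-42585) + 45201/(-5/8 - 1/4*(-120)) = (-165 - 65*23104 + 152*4225 + 790400)*(-1/42585) + 45201/(-5/8 + 30) = (-165 - 1501760 + 642200 + 790400)*(-1/42585) + 45201/(235/8) = -69325*(-1/42585) + 45201*(8/235) = 13865/8517 + 361608/235 = 3083073611/2001495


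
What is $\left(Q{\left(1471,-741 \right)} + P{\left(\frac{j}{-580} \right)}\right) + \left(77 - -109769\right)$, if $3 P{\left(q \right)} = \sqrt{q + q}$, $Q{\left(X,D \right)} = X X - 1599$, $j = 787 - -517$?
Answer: $2272088 + \frac{2 i \sqrt{23635}}{435} \approx 2.2721 \cdot 10^{6} + 0.70684 i$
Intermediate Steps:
$j = 1304$ ($j = 787 + 517 = 1304$)
$Q{\left(X,D \right)} = -1599 + X^{2}$ ($Q{\left(X,D \right)} = X^{2} - 1599 = -1599 + X^{2}$)
$P{\left(q \right)} = \frac{\sqrt{2} \sqrt{q}}{3}$ ($P{\left(q \right)} = \frac{\sqrt{q + q}}{3} = \frac{\sqrt{2 q}}{3} = \frac{\sqrt{2} \sqrt{q}}{3}$)
$\left(Q{\left(1471,-741 \right)} + P{\left(\frac{j}{-580} \right)}\right) + \left(77 - -109769\right) = \left(\left(-1599 + 1471^{2}\right) + \frac{\sqrt{2} \sqrt{\frac{1304}{-580}}}{3}\right) + \left(77 - -109769\right) = \left(\left(-1599 + 2163841\right) + \frac{\sqrt{2} \sqrt{1304 \left(- \frac{1}{580}\right)}}{3}\right) + \left(77 + 109769\right) = \left(2162242 + \frac{\sqrt{2} \sqrt{- \frac{326}{145}}}{3}\right) + 109846 = \left(2162242 + \frac{\sqrt{2} \frac{i \sqrt{47270}}{145}}{3}\right) + 109846 = \left(2162242 + \frac{2 i \sqrt{23635}}{435}\right) + 109846 = 2272088 + \frac{2 i \sqrt{23635}}{435}$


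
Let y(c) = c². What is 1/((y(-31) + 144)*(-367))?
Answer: -1/405535 ≈ -2.4659e-6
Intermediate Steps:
1/((y(-31) + 144)*(-367)) = 1/(((-31)² + 144)*(-367)) = 1/((961 + 144)*(-367)) = 1/(1105*(-367)) = 1/(-405535) = -1/405535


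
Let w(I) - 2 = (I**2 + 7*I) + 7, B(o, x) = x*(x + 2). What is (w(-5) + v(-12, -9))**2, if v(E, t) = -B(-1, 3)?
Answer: 256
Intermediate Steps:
B(o, x) = x*(2 + x)
w(I) = 9 + I**2 + 7*I (w(I) = 2 + ((I**2 + 7*I) + 7) = 2 + (7 + I**2 + 7*I) = 9 + I**2 + 7*I)
v(E, t) = -15 (v(E, t) = -3*(2 + 3) = -3*5 = -1*15 = -15)
(w(-5) + v(-12, -9))**2 = ((9 + (-5)**2 + 7*(-5)) - 15)**2 = ((9 + 25 - 35) - 15)**2 = (-1 - 15)**2 = (-16)**2 = 256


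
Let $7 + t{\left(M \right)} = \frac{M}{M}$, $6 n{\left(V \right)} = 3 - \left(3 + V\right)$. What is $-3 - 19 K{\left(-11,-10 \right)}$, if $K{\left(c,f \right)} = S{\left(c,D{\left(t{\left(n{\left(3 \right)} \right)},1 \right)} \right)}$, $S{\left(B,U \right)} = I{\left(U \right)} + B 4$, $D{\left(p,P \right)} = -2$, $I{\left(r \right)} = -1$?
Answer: $852$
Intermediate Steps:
$n{\left(V \right)} = - \frac{V}{6}$ ($n{\left(V \right)} = \frac{3 - \left(3 + V\right)}{6} = \frac{\left(-1\right) V}{6} = - \frac{V}{6}$)
$t{\left(M \right)} = -6$ ($t{\left(M \right)} = -7 + \frac{M}{M} = -7 + 1 = -6$)
$S{\left(B,U \right)} = -1 + 4 B$ ($S{\left(B,U \right)} = -1 + B 4 = -1 + 4 B$)
$K{\left(c,f \right)} = -1 + 4 c$
$-3 - 19 K{\left(-11,-10 \right)} = -3 - 19 \left(-1 + 4 \left(-11\right)\right) = -3 - 19 \left(-1 - 44\right) = -3 - -855 = -3 + 855 = 852$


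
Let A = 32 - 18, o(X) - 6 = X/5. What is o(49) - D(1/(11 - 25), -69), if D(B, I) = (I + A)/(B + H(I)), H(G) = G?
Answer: 72543/4835 ≈ 15.004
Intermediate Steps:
o(X) = 6 + X/5
A = 14
D(B, I) = (14 + I)/(B + I) (D(B, I) = (I + 14)/(B + I) = (14 + I)/(B + I))
o(49) - D(1/(11 - 25), -69) = (6 + (1/5)*49) - (14 - 69)/(1/(11 - 25) - 69) = (6 + 49/5) - (-55)/(1/(-14) - 69) = 79/5 - (-55)/(-1/14 - 69) = 79/5 - (-55)/(-967/14) = 79/5 - (-14)*(-55)/967 = 79/5 - 1*770/967 = 79/5 - 770/967 = 72543/4835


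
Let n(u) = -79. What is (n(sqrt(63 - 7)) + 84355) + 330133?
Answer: 414409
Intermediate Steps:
(n(sqrt(63 - 7)) + 84355) + 330133 = (-79 + 84355) + 330133 = 84276 + 330133 = 414409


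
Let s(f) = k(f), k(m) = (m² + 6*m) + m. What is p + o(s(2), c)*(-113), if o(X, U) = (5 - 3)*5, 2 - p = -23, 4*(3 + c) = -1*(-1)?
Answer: -1105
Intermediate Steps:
c = -11/4 (c = -3 + (-1*(-1))/4 = -3 + (¼)*1 = -3 + ¼ = -11/4 ≈ -2.7500)
k(m) = m² + 7*m
s(f) = f*(7 + f)
p = 25 (p = 2 - 1*(-23) = 2 + 23 = 25)
o(X, U) = 10 (o(X, U) = 2*5 = 10)
p + o(s(2), c)*(-113) = 25 + 10*(-113) = 25 - 1130 = -1105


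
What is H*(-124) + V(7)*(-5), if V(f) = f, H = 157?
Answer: -19503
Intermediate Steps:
H*(-124) + V(7)*(-5) = 157*(-124) + 7*(-5) = -19468 - 35 = -19503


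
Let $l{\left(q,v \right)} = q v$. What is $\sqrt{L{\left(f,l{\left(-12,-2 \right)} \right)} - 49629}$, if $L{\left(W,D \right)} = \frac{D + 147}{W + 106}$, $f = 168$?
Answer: $\frac{5 i \sqrt{149035998}}{274} \approx 222.77 i$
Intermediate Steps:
$L{\left(W,D \right)} = \frac{147 + D}{106 + W}$
$\sqrt{L{\left(f,l{\left(-12,-2 \right)} \right)} - 49629} = \sqrt{\frac{147 - -24}{106 + 168} - 49629} = \sqrt{\frac{147 + 24}{274} - 49629} = \sqrt{\frac{1}{274} \cdot 171 - 49629} = \sqrt{\frac{171}{274} - 49629} = \sqrt{- \frac{13598175}{274}} = \frac{5 i \sqrt{149035998}}{274}$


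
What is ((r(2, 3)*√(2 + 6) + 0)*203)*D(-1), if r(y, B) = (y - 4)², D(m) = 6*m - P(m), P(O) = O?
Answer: -8120*√2 ≈ -11483.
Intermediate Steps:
D(m) = 5*m (D(m) = 6*m - m = 5*m)
r(y, B) = (-4 + y)²
((r(2, 3)*√(2 + 6) + 0)*203)*D(-1) = (((-4 + 2)²*√(2 + 6) + 0)*203)*(5*(-1)) = (((-2)²*√8 + 0)*203)*(-5) = ((4*(2*√2) + 0)*203)*(-5) = ((8*√2 + 0)*203)*(-5) = ((8*√2)*203)*(-5) = (1624*√2)*(-5) = -8120*√2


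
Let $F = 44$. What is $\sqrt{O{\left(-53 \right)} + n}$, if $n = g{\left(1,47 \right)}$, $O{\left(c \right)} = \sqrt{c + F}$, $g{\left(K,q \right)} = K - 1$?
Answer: $\sqrt{3} \sqrt{i} \approx 1.2247 + 1.2247 i$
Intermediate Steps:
$g{\left(K,q \right)} = -1 + K$ ($g{\left(K,q \right)} = K - 1 = -1 + K$)
$O{\left(c \right)} = \sqrt{44 + c}$ ($O{\left(c \right)} = \sqrt{c + 44} = \sqrt{44 + c}$)
$n = 0$ ($n = -1 + 1 = 0$)
$\sqrt{O{\left(-53 \right)} + n} = \sqrt{\sqrt{44 - 53} + 0} = \sqrt{\sqrt{-9} + 0} = \sqrt{3 i + 0} = \sqrt{3 i} = \sqrt{3} \sqrt{i}$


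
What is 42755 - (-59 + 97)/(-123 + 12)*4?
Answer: 4745957/111 ≈ 42756.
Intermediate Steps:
42755 - (-59 + 97)/(-123 + 12)*4 = 42755 - 38/(-111)*4 = 42755 - 38*(-1/111)*4 = 42755 - (-38)*4/111 = 42755 - 1*(-152/111) = 42755 + 152/111 = 4745957/111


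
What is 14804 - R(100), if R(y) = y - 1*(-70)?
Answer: 14634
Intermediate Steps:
R(y) = 70 + y (R(y) = y + 70 = 70 + y)
14804 - R(100) = 14804 - (70 + 100) = 14804 - 1*170 = 14804 - 170 = 14634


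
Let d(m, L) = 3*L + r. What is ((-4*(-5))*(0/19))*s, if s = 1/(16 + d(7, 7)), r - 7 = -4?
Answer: 0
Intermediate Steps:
r = 3 (r = 7 - 4 = 3)
d(m, L) = 3 + 3*L (d(m, L) = 3*L + 3 = 3 + 3*L)
s = 1/40 (s = 1/(16 + (3 + 3*7)) = 1/(16 + (3 + 21)) = 1/(16 + 24) = 1/40 ≈ 0.025000)
((-4*(-5))*(0/19))*s = ((-4*(-5))*(0/19))*(1/40) = (20*(0*(1/19)))*(1/40) = (20*0)*(1/40) = 0*(1/40) = 0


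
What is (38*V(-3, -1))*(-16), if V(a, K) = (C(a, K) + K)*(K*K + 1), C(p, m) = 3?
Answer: -2432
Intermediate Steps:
V(a, K) = (1 + K**2)*(3 + K) (V(a, K) = (3 + K)*(K*K + 1) = (3 + K)*(K**2 + 1) = (3 + K)*(1 + K**2) = (1 + K**2)*(3 + K))
(38*V(-3, -1))*(-16) = (38*(3 - 1 + (-1)**3 + 3*(-1)**2))*(-16) = (38*(3 - 1 - 1 + 3*1))*(-16) = (38*(3 - 1 - 1 + 3))*(-16) = (38*4)*(-16) = 152*(-16) = -2432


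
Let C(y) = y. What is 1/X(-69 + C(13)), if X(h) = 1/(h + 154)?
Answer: 98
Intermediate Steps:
X(h) = 1/(154 + h)
1/X(-69 + C(13)) = 1/(1/(154 + (-69 + 13))) = 1/(1/(154 - 56)) = 1/(1/98) = 98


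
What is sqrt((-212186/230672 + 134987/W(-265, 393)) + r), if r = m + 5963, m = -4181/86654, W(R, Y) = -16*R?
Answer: sqrt(11357841920094247189505)/1376557340 ≈ 77.420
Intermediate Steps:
m = -113/2342 (m = -4181*1/86654 = -113/2342 ≈ -0.048249)
r = 13965233/2342 (r = -113/2342 + 5963 = 13965233/2342 ≈ 5963.0)
sqrt((-212186/230672 + 134987/W(-265, 393)) + r) = sqrt((-212186/230672 + 134987/((-16*(-265)))) + 13965233/2342) = sqrt((-212186*1/230672 + 134987/4240) + 13965233/2342) = sqrt((-8161/8872 + 134987*(1/4240)) + 13965233/2342) = sqrt((-8161/8872 + 134987/4240) + 13965233/2342) = sqrt(145375253/4702160 + 13965233/2342) = sqrt(33003614422903/5506229360) = sqrt(11357841920094247189505)/1376557340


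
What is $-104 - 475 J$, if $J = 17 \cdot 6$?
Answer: $-48554$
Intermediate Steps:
$J = 102$
$-104 - 475 J = -104 - 48450 = -48554$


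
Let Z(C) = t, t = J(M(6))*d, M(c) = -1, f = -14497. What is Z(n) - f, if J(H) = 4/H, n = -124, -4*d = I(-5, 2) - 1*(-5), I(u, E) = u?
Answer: 14497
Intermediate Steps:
d = 0 (d = -(-5 - 1*(-5))/4 = -(-5 + 5)/4 = -¼*0 = 0)
t = 0 (t = (4/(-1))*0 = (4*(-1))*0 = -4*0 = 0)
Z(C) = 0
Z(n) - f = 0 - 1*(-14497) = 0 + 14497 = 14497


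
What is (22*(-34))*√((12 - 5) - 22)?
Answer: -748*I*√15 ≈ -2897.0*I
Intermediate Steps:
(22*(-34))*√((12 - 5) - 22) = -748*√(7 - 22) = -748*I*√15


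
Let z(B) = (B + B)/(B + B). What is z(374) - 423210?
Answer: -423209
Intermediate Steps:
z(B) = 1 (z(B) = (2*B)/((2*B)) = (2*B)*(1/(2*B)) = 1)
z(374) - 423210 = 1 - 423210 = -423209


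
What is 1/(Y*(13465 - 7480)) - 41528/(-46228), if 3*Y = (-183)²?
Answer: 99089599081/110304226305 ≈ 0.89833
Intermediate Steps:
Y = 11163 (Y = (⅓)*(-183)² = (⅓)*33489 = 11163)
1/(Y*(13465 - 7480)) - 41528/(-46228) = 1/(11163*(13465 - 7480)) - 41528/(-46228) = (1/11163)/5985 - 41528*(-1/46228) = (1/11163)*(1/5985) + 10382/11557 = 1/66810555 + 10382/11557 = 99089599081/110304226305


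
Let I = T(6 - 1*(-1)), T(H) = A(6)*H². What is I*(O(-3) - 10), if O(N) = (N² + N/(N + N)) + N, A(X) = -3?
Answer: 1029/2 ≈ 514.50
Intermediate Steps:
O(N) = ½ + N + N² (O(N) = (N² + N/((2*N))) + N = (N² + (1/(2*N))*N) + N = (N² + ½) + N = (½ + N²) + N = ½ + N + N²)
T(H) = -3*H²
I = -147 (I = -3*(6 - 1*(-1))² = -3*(6 + 1)² = -3*7² = -3*49 = -147)
I*(O(-3) - 10) = -147*((½ - 3 + (-3)²) - 10) = -147*((½ - 3 + 9) - 10) = -147*(13/2 - 10) = -147*(-7/2) = 1029/2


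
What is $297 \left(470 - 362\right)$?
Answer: $32076$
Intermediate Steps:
$297 \left(470 - 362\right) = 297 \cdot 108 = 32076$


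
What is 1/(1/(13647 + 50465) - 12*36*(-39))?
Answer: 64112/1080158977 ≈ 5.9354e-5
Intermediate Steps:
1/(1/(13647 + 50465) - 12*36*(-39)) = 1/(1/64112 - 432*(-39)) = 1/(1/64112 + 16848) = 1/(1080158977/64112) = 64112/1080158977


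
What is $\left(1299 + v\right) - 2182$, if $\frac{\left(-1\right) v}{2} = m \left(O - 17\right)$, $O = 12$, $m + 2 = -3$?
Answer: $-933$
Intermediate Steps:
$m = -5$ ($m = -2 - 3 = -5$)
$v = -50$ ($v = - 2 \left(- 5 \left(12 - 17\right)\right) = - 2 \left(\left(-5\right) \left(-5\right)\right) = \left(-2\right) 25 = -50$)
$\left(1299 + v\right) - 2182 = \left(1299 - 50\right) - 2182 = 1249 - 2182 = -933$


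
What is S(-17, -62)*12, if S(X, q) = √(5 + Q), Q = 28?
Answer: 12*√33 ≈ 68.935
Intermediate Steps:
S(X, q) = √33 (S(X, q) = √(5 + 28) = √33)
S(-17, -62)*12 = √33*12 = 12*√33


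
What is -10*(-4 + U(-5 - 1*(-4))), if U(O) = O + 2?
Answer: 30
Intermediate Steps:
U(O) = 2 + O
-10*(-4 + U(-5 - 1*(-4))) = -10*(-4 + (2 + (-5 - 1*(-4)))) = -10*(-4 + (2 + (-5 + 4))) = -10*(-4 + (2 - 1)) = -10*(-4 + 1) = -10*(-3) = 30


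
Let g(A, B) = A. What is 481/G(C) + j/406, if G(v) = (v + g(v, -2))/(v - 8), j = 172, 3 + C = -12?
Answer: 2248369/6090 ≈ 369.19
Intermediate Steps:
C = -15 (C = -3 - 12 = -15)
G(v) = 2*v/(-8 + v) (G(v) = (v + v)/(v - 8) = (2*v)/(-8 + v) = 2*v/(-8 + v))
481/G(C) + j/406 = 481/((2*(-15)/(-8 - 15))) + 172/406 = 481/((2*(-15)/(-23))) + 172*(1/406) = 481/((2*(-15)*(-1/23))) + 86/203 = 481/(30/23) + 86/203 = 481*(23/30) + 86/203 = 11063/30 + 86/203 = 2248369/6090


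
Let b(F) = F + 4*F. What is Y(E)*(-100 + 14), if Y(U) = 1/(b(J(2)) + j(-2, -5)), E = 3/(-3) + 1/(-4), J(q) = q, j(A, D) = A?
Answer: -43/4 ≈ -10.750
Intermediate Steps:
b(F) = 5*F
E = -5/4 (E = 3*(-⅓) + 1*(-¼) = -1 - ¼ = -5/4 ≈ -1.2500)
Y(U) = ⅛ (Y(U) = 1/(5*2 - 2) = 1/(10 - 2) = 1/8 = ⅛)
Y(E)*(-100 + 14) = (-100 + 14)/8 = (⅛)*(-86) = -43/4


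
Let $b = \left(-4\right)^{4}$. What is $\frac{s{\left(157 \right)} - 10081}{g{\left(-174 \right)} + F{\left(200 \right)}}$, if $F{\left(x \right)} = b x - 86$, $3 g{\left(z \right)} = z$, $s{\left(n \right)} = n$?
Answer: $- \frac{2481}{12764} \approx -0.19437$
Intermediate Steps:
$b = 256$
$g{\left(z \right)} = \frac{z}{3}$
$F{\left(x \right)} = -86 + 256 x$ ($F{\left(x \right)} = 256 x - 86 = -86 + 256 x$)
$\frac{s{\left(157 \right)} - 10081}{g{\left(-174 \right)} + F{\left(200 \right)}} = \frac{157 - 10081}{\frac{1}{3} \left(-174\right) + \left(-86 + 256 \cdot 200\right)} = - \frac{9924}{-58 + \left(-86 + 51200\right)} = - \frac{9924}{-58 + 51114} = - \frac{9924}{51056} = \left(-9924\right) \frac{1}{51056} = - \frac{2481}{12764}$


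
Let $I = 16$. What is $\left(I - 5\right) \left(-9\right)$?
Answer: $-99$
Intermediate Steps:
$\left(I - 5\right) \left(-9\right) = \left(16 - 5\right) \left(-9\right) = 11 \left(-9\right) = -99$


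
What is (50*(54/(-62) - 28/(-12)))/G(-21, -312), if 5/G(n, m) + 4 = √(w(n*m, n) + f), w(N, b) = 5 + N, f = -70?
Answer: -5440/93 + 1360*√6487/93 ≈ 1119.3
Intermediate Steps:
G(n, m) = 5/(-4 + √(-65 + m*n)) (G(n, m) = 5/(-4 + √((5 + n*m) - 70)) = 5/(-4 + √((5 + m*n) - 70)) = 5/(-4 + √(-65 + m*n)))
(50*(54/(-62) - 28/(-12)))/G(-21, -312) = (50*(54/(-62) - 28/(-12)))/((5/(-4 + √(-65 - 312*(-21))))) = (50*(54*(-1/62) - 28*(-1/12)))/((5/(-4 + √(-65 + 6552)))) = (50*(-27/31 + 7/3))/((5/(-4 + √6487))) = (50*(136/93))*(-⅘ + √6487/5) = 6800*(-⅘ + √6487/5)/93 = -5440/93 + 1360*√6487/93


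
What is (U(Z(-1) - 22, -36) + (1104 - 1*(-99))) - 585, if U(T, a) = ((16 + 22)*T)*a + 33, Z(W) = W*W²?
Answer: 32115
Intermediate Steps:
Z(W) = W³
U(T, a) = 33 + 38*T*a (U(T, a) = (38*T)*a + 33 = 38*T*a + 33 = 33 + 38*T*a)
(U(Z(-1) - 22, -36) + (1104 - 1*(-99))) - 585 = ((33 + 38*((-1)³ - 22)*(-36)) + (1104 - 1*(-99))) - 585 = ((33 + 38*(-1 - 22)*(-36)) + (1104 + 99)) - 585 = ((33 + 38*(-23)*(-36)) + 1203) - 585 = ((33 + 31464) + 1203) - 585 = (31497 + 1203) - 585 = 32700 - 585 = 32115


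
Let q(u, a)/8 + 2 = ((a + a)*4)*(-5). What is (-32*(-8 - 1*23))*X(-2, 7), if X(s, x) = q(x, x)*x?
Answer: -15665664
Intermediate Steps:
q(u, a) = -16 - 320*a (q(u, a) = -16 + 8*(((a + a)*4)*(-5)) = -16 + 8*(((2*a)*4)*(-5)) = -16 + 8*((8*a)*(-5)) = -16 + 8*(-40*a) = -16 - 320*a)
X(s, x) = x*(-16 - 320*x) (X(s, x) = (-16 - 320*x)*x = x*(-16 - 320*x))
(-32*(-8 - 1*23))*X(-2, 7) = (-32*(-8 - 1*23))*(-16*7*(1 + 20*7)) = (-32*(-8 - 23))*(-16*7*(1 + 140)) = (-32*(-31))*(-16*7*141) = 992*(-15792) = -15665664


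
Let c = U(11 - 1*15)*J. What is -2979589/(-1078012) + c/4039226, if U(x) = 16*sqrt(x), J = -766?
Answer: 2979589/1078012 - 12256*I/2019613 ≈ 2.764 - 0.0060685*I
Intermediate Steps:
c = -24512*I (c = (16*sqrt(11 - 1*15))*(-766) = (16*sqrt(11 - 15))*(-766) = (16*sqrt(-4))*(-766) = (16*(2*I))*(-766) = (32*I)*(-766) = -24512*I ≈ -24512.0*I)
-2979589/(-1078012) + c/4039226 = -2979589/(-1078012) - 24512*I/4039226 = -2979589*(-1/1078012) - 24512*I*(1/4039226) = 2979589/1078012 - 12256*I/2019613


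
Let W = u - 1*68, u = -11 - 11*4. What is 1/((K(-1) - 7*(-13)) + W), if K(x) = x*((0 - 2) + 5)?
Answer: -1/35 ≈ -0.028571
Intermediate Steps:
u = -55 (u = -11 - 44 = -55)
K(x) = 3*x (K(x) = x*(-2 + 5) = x*3 = 3*x)
W = -123 (W = -55 - 1*68 = -55 - 68 = -123)
1/((K(-1) - 7*(-13)) + W) = 1/((3*(-1) - 7*(-13)) - 123) = 1/((-3 + 91) - 123) = 1/(88 - 123) = 1/(-35) = -1/35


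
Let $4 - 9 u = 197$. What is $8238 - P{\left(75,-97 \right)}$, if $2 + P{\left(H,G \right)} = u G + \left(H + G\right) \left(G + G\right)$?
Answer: $\frac{17027}{9} \approx 1891.9$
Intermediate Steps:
$u = - \frac{193}{9}$ ($u = \frac{4}{9} - \frac{197}{9} = - \frac{193}{9} \approx -21.444$)
$P{\left(H,G \right)} = -2 - \frac{193 G}{9} + 2 G \left(G + H\right)$ ($P{\left(H,G \right)} = -2 - \left(\frac{193 G}{9} - \left(H + G\right) \left(G + G\right)\right) = -2 - \left(\frac{193 G}{9} - \left(G + H\right) 2 G\right) = -2 + \left(- \frac{193 G}{9} + 2 G \left(G + H\right)\right) = -2 - \frac{193 G}{9} + 2 G \left(G + H\right)$)
$8238 - P{\left(75,-97 \right)} = 8238 - \left(-2 + 2 \left(-97\right)^{2} - - \frac{18721}{9} + 2 \left(-97\right) 75\right) = 8238 - \left(-2 + 2 \cdot 9409 + \frac{18721}{9} - 14550\right) = 8238 - \left(-2 + 18818 + \frac{18721}{9} - 14550\right) = 8238 - \frac{57115}{9} = \frac{17027}{9}$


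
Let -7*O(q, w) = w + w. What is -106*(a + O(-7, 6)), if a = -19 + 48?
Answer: -20246/7 ≈ -2892.3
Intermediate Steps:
a = 29
O(q, w) = -2*w/7 (O(q, w) = -(w + w)/7 = -2*w/7)
-106*(a + O(-7, 6)) = -106*(29 - 2/7*6) = -106*(29 - 12/7) = -106*191/7 = -20246/7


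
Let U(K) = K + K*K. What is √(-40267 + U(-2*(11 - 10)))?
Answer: I*√40265 ≈ 200.66*I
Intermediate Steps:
U(K) = K + K²
√(-40267 + U(-2*(11 - 10))) = √(-40267 + (-2*(11 - 10))*(1 - 2*(11 - 10))) = √(-40267 + (-2*1)*(1 - 2*1)) = √(-40267 - 2*(1 - 2)) = √(-40267 - 2*(-1)) = √(-40267 + 2) = √(-40265) = I*√40265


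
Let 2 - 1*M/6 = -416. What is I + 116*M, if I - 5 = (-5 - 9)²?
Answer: 291129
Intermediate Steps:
M = 2508 (M = 12 - 6*(-416) = 12 + 2496 = 2508)
I = 201 (I = 5 + (-5 - 9)² = 5 + (-14)² = 5 + 196 = 201)
I + 116*M = 201 + 116*2508 = 201 + 290928 = 291129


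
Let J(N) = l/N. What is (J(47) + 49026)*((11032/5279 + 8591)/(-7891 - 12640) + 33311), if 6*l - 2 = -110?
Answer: 1188411552297229896/727715429 ≈ 1.6331e+9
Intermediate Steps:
l = -18 (l = ⅓ + (⅙)*(-110) = ⅓ - 55/3 = -18)
J(N) = -18/N
(J(47) + 49026)*((11032/5279 + 8591)/(-7891 - 12640) + 33311) = (-18/47 + 49026)*((11032/5279 + 8591)/(-7891 - 12640) + 33311) = (-18*1/47 + 49026)*((11032*(1/5279) + 8591)/(-20531) + 33311) = (-18/47 + 49026)*((11032/5279 + 8591)*(-1/20531) + 33311) = 2304204*((45362921/5279)*(-1/20531) + 33311)/47 = 2304204*(-45362921/108383149 + 33311)/47 = (2304204/47)*(3610305713418/108383149) = 1188411552297229896/727715429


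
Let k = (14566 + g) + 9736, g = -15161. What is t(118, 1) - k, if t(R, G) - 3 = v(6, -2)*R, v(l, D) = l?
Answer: -8430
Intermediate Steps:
k = 9141 (k = (14566 - 15161) + 9736 = -595 + 9736 = 9141)
t(R, G) = 3 + 6*R
t(118, 1) - k = (3 + 6*118) - 1*9141 = (3 + 708) - 9141 = 711 - 9141 = -8430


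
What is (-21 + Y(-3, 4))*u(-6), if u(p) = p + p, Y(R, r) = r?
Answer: 204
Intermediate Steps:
u(p) = 2*p
(-21 + Y(-3, 4))*u(-6) = (-21 + 4)*(2*(-6)) = -17*(-12) = 204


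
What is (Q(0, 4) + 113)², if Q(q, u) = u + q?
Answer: 13689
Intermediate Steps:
Q(q, u) = q + u
(Q(0, 4) + 113)² = ((0 + 4) + 113)² = (4 + 113)² = 117² = 13689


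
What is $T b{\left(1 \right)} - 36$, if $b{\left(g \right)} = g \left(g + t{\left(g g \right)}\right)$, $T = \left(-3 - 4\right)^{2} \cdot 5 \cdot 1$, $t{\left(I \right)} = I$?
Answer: $454$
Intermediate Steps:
$T = 245$ ($T = \left(-7\right)^{2} \cdot 5 \cdot 1 = 49 \cdot 5 \cdot 1 = 245 \cdot 1 = 245$)
$b{\left(g \right)} = g \left(g + g^{2}\right)$ ($b{\left(g \right)} = g \left(g + g g\right) = g \left(g + g^{2}\right)$)
$T b{\left(1 \right)} - 36 = 245 \cdot 1^{2} \left(1 + 1\right) - 36 = 245 \cdot 1 \cdot 2 - 36 = 245 \cdot 2 - 36 = 490 - 36 = 454$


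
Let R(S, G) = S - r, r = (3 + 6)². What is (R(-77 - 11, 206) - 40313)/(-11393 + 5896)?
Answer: 40482/5497 ≈ 7.3644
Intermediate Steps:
r = 81 (r = 9² = 81)
R(S, G) = -81 + S (R(S, G) = S - 1*81 = S - 81 = -81 + S)
(R(-77 - 11, 206) - 40313)/(-11393 + 5896) = ((-81 + (-77 - 11)) - 40313)/(-11393 + 5896) = ((-81 - 88) - 40313)/(-5497) = (-169 - 40313)*(-1/5497) = -40482*(-1/5497) = 40482/5497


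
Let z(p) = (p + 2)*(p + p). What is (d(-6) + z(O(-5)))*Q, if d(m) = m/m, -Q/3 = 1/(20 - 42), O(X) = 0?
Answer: 3/22 ≈ 0.13636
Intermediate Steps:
Q = 3/22 (Q = -3/(20 - 42) = -3/(-22) = -3*(-1/22) = 3/22 ≈ 0.13636)
d(m) = 1
z(p) = 2*p*(2 + p) (z(p) = (2 + p)*(2*p) = 2*p*(2 + p))
(d(-6) + z(O(-5)))*Q = (1 + 2*0*(2 + 0))*(3/22) = (1 + 2*0*2)*(3/22) = (1 + 0)*(3/22) = 1*(3/22) = 3/22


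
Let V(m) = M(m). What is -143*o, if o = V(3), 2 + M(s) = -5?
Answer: 1001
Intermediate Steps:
M(s) = -7 (M(s) = -2 - 5 = -7)
V(m) = -7
o = -7
-143*o = -143*(-7) = 1001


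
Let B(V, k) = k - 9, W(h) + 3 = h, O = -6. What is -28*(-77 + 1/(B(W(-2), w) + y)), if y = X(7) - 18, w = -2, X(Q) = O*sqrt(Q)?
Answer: 1270696/589 - 168*sqrt(7)/589 ≈ 2156.6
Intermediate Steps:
W(h) = -3 + h
X(Q) = -6*sqrt(Q)
B(V, k) = -9 + k
y = -18 - 6*sqrt(7) (y = -6*sqrt(7) - 18 = -18 - 6*sqrt(7) ≈ -33.875)
-28*(-77 + 1/(B(W(-2), w) + y)) = -28*(-77 + 1/((-9 - 2) + (-18 - 6*sqrt(7)))) = -28*(-77 + 1/(-11 + (-18 - 6*sqrt(7)))) = -28*(-77 + 1/(-29 - 6*sqrt(7))) = 2156 - 28/(-29 - 6*sqrt(7))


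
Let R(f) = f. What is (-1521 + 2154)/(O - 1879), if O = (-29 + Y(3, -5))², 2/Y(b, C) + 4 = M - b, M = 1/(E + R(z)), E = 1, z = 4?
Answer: -182937/295027 ≈ -0.62007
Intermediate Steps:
M = ⅕ (M = 1/(1 + 4) = 1/5 = ⅕ ≈ 0.20000)
Y(b, C) = 2/(-19/5 - b) (Y(b, C) = 2/(-4 + (⅕ - b)) = 2/(-19/5 - b))
O = 248004/289 (O = (-29 - 10/(19 + 5*3))² = (-29 - 10/(19 + 15))² = (-29 - 10/34)² = (-29 - 10*1/34)² = (-29 - 5/17)² = (-498/17)² = 248004/289 ≈ 858.15)
(-1521 + 2154)/(O - 1879) = (-1521 + 2154)/(248004/289 - 1879) = 633/(-295027/289) = 633*(-289/295027) = -182937/295027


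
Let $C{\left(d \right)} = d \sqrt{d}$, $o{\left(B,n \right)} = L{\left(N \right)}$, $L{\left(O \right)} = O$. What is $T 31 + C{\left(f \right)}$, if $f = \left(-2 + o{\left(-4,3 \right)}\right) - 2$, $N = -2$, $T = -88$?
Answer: $-2728 - 6 i \sqrt{6} \approx -2728.0 - 14.697 i$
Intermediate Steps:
$o{\left(B,n \right)} = -2$
$f = -6$ ($f = \left(-2 - 2\right) - 2 = -4 - 2 = -6$)
$C{\left(d \right)} = d^{\frac{3}{2}}$
$T 31 + C{\left(f \right)} = \left(-88\right) 31 + \left(-6\right)^{\frac{3}{2}} = -2728 - 6 i \sqrt{6}$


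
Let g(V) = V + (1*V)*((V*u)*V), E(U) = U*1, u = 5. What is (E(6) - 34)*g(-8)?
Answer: 71904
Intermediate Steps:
E(U) = U
g(V) = V + 5*V³ (g(V) = V + (1*V)*((V*5)*V) = V + V*((5*V)*V) = V + V*(5*V²) = V + 5*V³)
(E(6) - 34)*g(-8) = (6 - 34)*(-8 + 5*(-8)³) = -28*(-8 + 5*(-512)) = -28*(-8 - 2560) = -28*(-2568) = 71904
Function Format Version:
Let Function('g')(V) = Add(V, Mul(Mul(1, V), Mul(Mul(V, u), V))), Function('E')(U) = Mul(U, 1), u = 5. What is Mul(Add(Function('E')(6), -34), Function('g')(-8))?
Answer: 71904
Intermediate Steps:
Function('E')(U) = U
Function('g')(V) = Add(V, Mul(5, Pow(V, 3))) (Function('g')(V) = Add(V, Mul(Mul(1, V), Mul(Mul(V, 5), V))) = Add(V, Mul(V, Mul(Mul(5, V), V))) = Add(V, Mul(V, Mul(5, Pow(V, 2)))) = Add(V, Mul(5, Pow(V, 3))))
Mul(Add(Function('E')(6), -34), Function('g')(-8)) = Mul(Add(6, -34), Add(-8, Mul(5, Pow(-8, 3)))) = Mul(-28, Add(-8, Mul(5, -512))) = Mul(-28, Add(-8, -2560)) = Mul(-28, -2568) = 71904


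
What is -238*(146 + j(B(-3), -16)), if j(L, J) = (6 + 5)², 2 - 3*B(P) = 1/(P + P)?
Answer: -63546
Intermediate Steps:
B(P) = ⅔ - 1/(6*P) (B(P) = ⅔ - 1/(3*(P + P)) = ⅔ - 1/(2*P)/3 = ⅔ - 1/(6*P))
j(L, J) = 121 (j(L, J) = 11² = 121)
-238*(146 + j(B(-3), -16)) = -238*(146 + 121) = -238*267 = -63546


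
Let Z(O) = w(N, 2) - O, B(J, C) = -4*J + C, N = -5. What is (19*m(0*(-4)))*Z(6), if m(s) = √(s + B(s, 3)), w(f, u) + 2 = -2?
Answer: -190*√3 ≈ -329.09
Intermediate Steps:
w(f, u) = -4 (w(f, u) = -2 - 2 = -4)
B(J, C) = C - 4*J
m(s) = √(3 - 3*s) (m(s) = √(s + (3 - 4*s)) = √(3 - 3*s))
Z(O) = -4 - O
(19*m(0*(-4)))*Z(6) = (19*√(3 - 0*(-4)))*(-4 - 1*6) = (19*√(3 - 3*0))*(-4 - 6) = (19*√(3 + 0))*(-10) = (19*√3)*(-10) = -190*√3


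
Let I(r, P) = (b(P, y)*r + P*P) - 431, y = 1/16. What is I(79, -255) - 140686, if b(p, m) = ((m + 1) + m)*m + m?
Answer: -9738433/128 ≈ -76082.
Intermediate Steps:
y = 1/16 ≈ 0.062500
b(p, m) = m + m*(1 + 2*m) (b(p, m) = ((1 + m) + m)*m + m = (1 + 2*m)*m + m = m*(1 + 2*m) + m = m + m*(1 + 2*m))
I(r, P) = -431 + P² + 17*r/128 (I(r, P) = ((2*(1/16)*(1 + 1/16))*r + P*P) - 431 = ((2*(1/16)*(17/16))*r + P²) - 431 = (17*r/128 + P²) - 431 = (P² + 17*r/128) - 431 = -431 + P² + 17*r/128)
I(79, -255) - 140686 = (-431 + (-255)² + (17/128)*79) - 140686 = (-431 + 65025 + 1343/128) - 140686 = 8269375/128 - 140686 = -9738433/128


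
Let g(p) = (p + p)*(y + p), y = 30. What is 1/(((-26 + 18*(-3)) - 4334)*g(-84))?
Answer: -1/40043808 ≈ -2.4973e-8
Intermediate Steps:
g(p) = 2*p*(30 + p) (g(p) = (p + p)*(30 + p) = (2*p)*(30 + p) = 2*p*(30 + p))
1/(((-26 + 18*(-3)) - 4334)*g(-84)) = 1/(((-26 + 18*(-3)) - 4334)*((2*(-84)*(30 - 84)))) = 1/(((-26 - 54) - 4334)*((2*(-84)*(-54)))) = 1/(-80 - 4334*9072) = (1/9072)/(-4414) = -1/4414*1/9072 = -1/40043808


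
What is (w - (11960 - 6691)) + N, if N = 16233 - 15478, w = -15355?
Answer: -19869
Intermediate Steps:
N = 755
(w - (11960 - 6691)) + N = (-15355 - (11960 - 6691)) + 755 = (-15355 - 1*5269) + 755 = (-15355 - 5269) + 755 = -20624 + 755 = -19869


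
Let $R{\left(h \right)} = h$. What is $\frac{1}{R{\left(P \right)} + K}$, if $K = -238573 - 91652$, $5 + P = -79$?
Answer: $- \frac{1}{330309} \approx -3.0275 \cdot 10^{-6}$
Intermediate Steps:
$P = -84$ ($P = -5 - 79 = -84$)
$K = -330225$
$\frac{1}{R{\left(P \right)} + K} = \frac{1}{-84 - 330225} = \frac{1}{-330309} = - \frac{1}{330309}$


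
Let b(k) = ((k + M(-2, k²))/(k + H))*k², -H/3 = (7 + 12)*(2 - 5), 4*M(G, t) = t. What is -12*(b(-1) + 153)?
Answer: -312111/170 ≈ -1835.9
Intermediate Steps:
M(G, t) = t/4
H = 171 (H = -3*(7 + 12)*(2 - 5) = -57*(-3) = -3*(-57) = 171)
b(k) = k²*(k + k²/4)/(171 + k) (b(k) = ((k + k²/4)/(k + 171))*k² = ((k + k²/4)/(171 + k))*k² = k²*(k + k²/4)/(171 + k))
-12*(b(-1) + 153) = -12*((¼)*(-1)³*(4 - 1)/(171 - 1) + 153) = -12*((¼)*(-1)*3/170 + 153) = -12*((¼)*(-1)*(1/170)*3 + 153) = -12*(-3/680 + 153) = -12*104037/680 = -312111/170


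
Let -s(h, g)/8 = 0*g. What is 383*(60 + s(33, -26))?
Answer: 22980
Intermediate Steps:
s(h, g) = 0 (s(h, g) = -0*g = -8*0 = 0)
383*(60 + s(33, -26)) = 383*(60 + 0) = 383*60 = 22980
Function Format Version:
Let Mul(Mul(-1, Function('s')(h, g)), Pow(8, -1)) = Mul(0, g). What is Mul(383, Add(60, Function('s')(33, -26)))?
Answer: 22980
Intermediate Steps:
Function('s')(h, g) = 0 (Function('s')(h, g) = Mul(-8, Mul(0, g)) = Mul(-8, 0) = 0)
Mul(383, Add(60, Function('s')(33, -26))) = Mul(383, Add(60, 0)) = Mul(383, 60) = 22980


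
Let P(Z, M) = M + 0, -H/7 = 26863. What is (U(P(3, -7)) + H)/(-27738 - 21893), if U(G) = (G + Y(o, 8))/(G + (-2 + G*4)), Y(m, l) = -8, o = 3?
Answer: 6957502/1836347 ≈ 3.7888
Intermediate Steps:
H = -188041 (H = -7*26863 = -188041)
P(Z, M) = M
U(G) = (-8 + G)/(-2 + 5*G) (U(G) = (G - 8)/(G + (-2 + G*4)) = (-8 + G)/(G + (-2 + 4*G)) = (-8 + G)/(-2 + 5*G))
(U(P(3, -7)) + H)/(-27738 - 21893) = ((-8 - 7)/(-2 + 5*(-7)) - 188041)/(-27738 - 21893) = (-15/(-2 - 35) - 188041)/(-49631) = (-15/(-37) - 188041)*(-1/49631) = (-1/37*(-15) - 188041)*(-1/49631) = (15/37 - 188041)*(-1/49631) = -6957502/37*(-1/49631) = 6957502/1836347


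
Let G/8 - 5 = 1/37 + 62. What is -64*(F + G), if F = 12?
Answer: -1298176/37 ≈ -35086.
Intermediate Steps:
G = 19840/37 (G = 40 + 8*(1/37 + 62) = 40 + 8*(2295/37) = 40 + 18360/37 = 19840/37 ≈ 536.22)
-64*(F + G) = -64*(12 + 19840/37) = -64*20284/37 = -1298176/37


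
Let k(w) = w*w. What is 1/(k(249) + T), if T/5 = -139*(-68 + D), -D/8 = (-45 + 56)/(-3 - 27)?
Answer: 3/321667 ≈ 9.3264e-6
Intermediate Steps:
D = 44/15 (D = -8*(-45 + 56)/(-3 - 27) = -88/(-30) = -88*(-1)/30 = -8*(-11/30) = 44/15 ≈ 2.9333)
T = 135664/3 (T = 5*(-139*(-68 + 44/15)) = 5*(-139*(-976/15)) = 5*(135664/15) = 135664/3 ≈ 45221.)
k(w) = w**2
1/(k(249) + T) = 1/(249**2 + 135664/3) = 1/(62001 + 135664/3) = 1/(321667/3) = 3/321667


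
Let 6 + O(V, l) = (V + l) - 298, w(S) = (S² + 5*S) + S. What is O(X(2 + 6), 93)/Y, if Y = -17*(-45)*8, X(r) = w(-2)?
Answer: -73/2040 ≈ -0.035784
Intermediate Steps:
w(S) = S² + 6*S
X(r) = -8 (X(r) = -2*(6 - 2) = -2*4 = -8)
O(V, l) = -304 + V + l (O(V, l) = -6 + ((V + l) - 298) = -6 + (-298 + V + l) = -304 + V + l)
Y = 6120 (Y = 765*8 = 6120)
O(X(2 + 6), 93)/Y = (-304 - 8 + 93)/6120 = -219*1/6120 = -73/2040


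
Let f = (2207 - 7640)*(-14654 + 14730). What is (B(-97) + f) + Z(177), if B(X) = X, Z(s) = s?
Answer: -412828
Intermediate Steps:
f = -412908 (f = -5433*76 = -412908)
(B(-97) + f) + Z(177) = (-97 - 412908) + 177 = -413005 + 177 = -412828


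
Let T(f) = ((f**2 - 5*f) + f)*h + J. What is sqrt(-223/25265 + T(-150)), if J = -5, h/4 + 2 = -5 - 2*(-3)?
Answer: 2*I*sqrt(14745996506305)/25265 ≈ 303.98*I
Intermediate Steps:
h = -4 (h = -8 + 4*(-5 - 2*(-3)) = -8 + 4*(-5 + 6) = -8 + 4*1 = -8 + 4 = -4)
T(f) = -5 - 4*f**2 + 16*f (T(f) = ((f**2 - 5*f) + f)*(-4) - 5 = (f**2 - 4*f)*(-4) - 5 = (-4*f**2 + 16*f) - 5 = -5 - 4*f**2 + 16*f)
sqrt(-223/25265 + T(-150)) = sqrt(-223/25265 + (-5 - 4*(-150)**2 + 16*(-150))) = sqrt(-223*1/25265 + (-5 - 4*22500 - 2400)) = sqrt(-223/25265 + (-5 - 90000 - 2400)) = sqrt(-223/25265 - 92405) = sqrt(-2334612548/25265) = 2*I*sqrt(14745996506305)/25265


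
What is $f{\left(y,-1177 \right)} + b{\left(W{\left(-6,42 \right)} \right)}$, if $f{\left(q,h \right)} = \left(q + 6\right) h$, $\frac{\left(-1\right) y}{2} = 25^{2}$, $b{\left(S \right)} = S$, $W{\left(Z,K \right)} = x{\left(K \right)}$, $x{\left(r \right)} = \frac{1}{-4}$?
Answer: $\frac{5856751}{4} \approx 1.4642 \cdot 10^{6}$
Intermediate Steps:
$x{\left(r \right)} = - \frac{1}{4}$
$W{\left(Z,K \right)} = - \frac{1}{4}$
$y = -1250$ ($y = - 2 \cdot 25^{2} = \left(-2\right) 625 = -1250$)
$f{\left(q,h \right)} = h \left(6 + q\right)$ ($f{\left(q,h \right)} = \left(6 + q\right) h = h \left(6 + q\right)$)
$f{\left(y,-1177 \right)} + b{\left(W{\left(-6,42 \right)} \right)} = - 1177 \left(6 - 1250\right) - \frac{1}{4} = \left(-1177\right) \left(-1244\right) - \frac{1}{4} = 1464188 - \frac{1}{4} = \frac{5856751}{4}$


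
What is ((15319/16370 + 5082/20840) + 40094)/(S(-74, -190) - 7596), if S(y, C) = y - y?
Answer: -136785026155/25913814768 ≈ -5.2785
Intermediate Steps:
S(y, C) = 0
((15319/16370 + 5082/20840) + 40094)/(S(-74, -190) - 7596) = ((15319/16370 + 5082/20840) + 40094)/(0 - 7596) = ((15319*(1/16370) + 5082*(1/20840)) + 40094)/(-7596) = ((15319/16370 + 2541/10420) + 40094)*(-1/7596) = (4024403/3411508 + 40094)*(-1/7596) = (136785026155/3411508)*(-1/7596) = -136785026155/25913814768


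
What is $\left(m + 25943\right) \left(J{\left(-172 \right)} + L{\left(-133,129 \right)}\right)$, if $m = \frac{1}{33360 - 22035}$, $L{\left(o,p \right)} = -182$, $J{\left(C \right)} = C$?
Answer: $- \frac{34668928168}{3775} \approx -9.1838 \cdot 10^{6}$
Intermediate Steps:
$m = \frac{1}{11325} \approx 8.83 \cdot 10^{-5}$
$\left(m + 25943\right) \left(J{\left(-172 \right)} + L{\left(-133,129 \right)}\right) = \left(\frac{1}{11325} + 25943\right) \left(-172 - 182\right) = \frac{293804476}{11325} \left(-354\right) = - \frac{34668928168}{3775}$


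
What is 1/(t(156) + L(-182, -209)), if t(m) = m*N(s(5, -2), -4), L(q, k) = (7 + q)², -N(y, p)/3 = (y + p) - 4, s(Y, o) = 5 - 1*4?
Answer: 1/33901 ≈ 2.9498e-5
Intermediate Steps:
s(Y, o) = 1 (s(Y, o) = 5 - 4 = 1)
N(y, p) = 12 - 3*p - 3*y (N(y, p) = -3*((y + p) - 4) = -3*((p + y) - 4) = -3*(-4 + p + y) = 12 - 3*p - 3*y)
t(m) = 21*m (t(m) = m*(12 - 3*(-4) - 3*1) = m*(12 + 12 - 3) = m*21 = 21*m)
1/(t(156) + L(-182, -209)) = 1/(21*156 + (7 - 182)²) = 1/(3276 + (-175)²) = 1/(3276 + 30625) = 1/33901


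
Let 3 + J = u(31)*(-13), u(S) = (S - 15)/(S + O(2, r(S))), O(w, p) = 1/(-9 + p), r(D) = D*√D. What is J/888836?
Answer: -277227553/25377927256812 + 124*√31/488037062631 ≈ -1.0923e-5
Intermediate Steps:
r(D) = D^(3/2)
u(S) = (-15 + S)/(S + 1/(-9 + S^(3/2))) (u(S) = (S - 15)/(S + 1/(-9 + S^(3/2))) = (-15 + S)/(S + 1/(-9 + S^(3/2))))
J = -3 - 208*(-9 + 31*√31)/(-278 + 961*√31) (J = -3 + ((-15 + 31)*(-9 + 31^(3/2))/(1 + 31*(-9 + 31^(3/2))))*(-13) = -3 + (16*(-9 + 31*√31)/(1 + 31*(-9 + 31*√31)))*(-13) = -3 + (16*(-9 + 31*√31)/(1 + (-279 + 961*√31)))*(-13) = -3 + (16*(-9 + 31*√31)/(-278 + 961*√31))*(-13) = -3 - 208*(-9 + 31*√31)/(-278 + 961*√31) ≈ -9.7084)
J/888836 = (-277227553/28551867 + 6448*√31/28551867)/888836 = (-277227553/28551867 + 6448*√31/28551867)*(1/888836) = -277227553/25377927256812 + 124*√31/488037062631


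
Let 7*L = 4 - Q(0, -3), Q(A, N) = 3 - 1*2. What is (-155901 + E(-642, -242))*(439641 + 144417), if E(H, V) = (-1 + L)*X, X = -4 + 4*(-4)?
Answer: -637339859166/7 ≈ -9.1049e+10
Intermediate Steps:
X = -20 (X = -4 - 16 = -20)
Q(A, N) = 1 (Q(A, N) = 3 - 2 = 1)
L = 3/7 (L = (4 - 1*1)/7 = (4 - 1)/7 = (⅐)*3 = 3/7 ≈ 0.42857)
E(H, V) = 80/7 (E(H, V) = (-1 + 3/7)*(-20) = -4/7*(-20) = 80/7)
(-155901 + E(-642, -242))*(439641 + 144417) = (-155901 + 80/7)*(439641 + 144417) = -1091227/7*584058 = -637339859166/7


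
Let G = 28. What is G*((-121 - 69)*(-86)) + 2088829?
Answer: 2546349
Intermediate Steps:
G*((-121 - 69)*(-86)) + 2088829 = 28*((-121 - 69)*(-86)) + 2088829 = 28*(-190*(-86)) + 2088829 = 28*16340 + 2088829 = 457520 + 2088829 = 2546349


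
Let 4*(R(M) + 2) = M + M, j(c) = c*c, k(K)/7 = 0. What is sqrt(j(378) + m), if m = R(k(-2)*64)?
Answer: sqrt(142882) ≈ 378.00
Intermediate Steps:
k(K) = 0 (k(K) = 7*0 = 0)
j(c) = c**2
R(M) = -2 + M/2 (R(M) = -2 + (M + M)/4 = -2 + (2*M)/4 = -2 + M/2)
m = -2 (m = -2 + (0*64)/2 = -2 + (1/2)*0 = -2 + 0 = -2)
sqrt(j(378) + m) = sqrt(378**2 - 2) = sqrt(142884 - 2) = sqrt(142882)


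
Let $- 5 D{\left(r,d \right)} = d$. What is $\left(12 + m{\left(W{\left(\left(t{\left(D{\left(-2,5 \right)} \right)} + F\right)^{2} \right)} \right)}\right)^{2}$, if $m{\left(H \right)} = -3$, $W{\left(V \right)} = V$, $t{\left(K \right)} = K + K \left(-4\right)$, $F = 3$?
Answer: $81$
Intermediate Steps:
$D{\left(r,d \right)} = - \frac{d}{5}$
$t{\left(K \right)} = - 3 K$ ($t{\left(K \right)} = K - 4 K = - 3 K$)
$\left(12 + m{\left(W{\left(\left(t{\left(D{\left(-2,5 \right)} \right)} + F\right)^{2} \right)} \right)}\right)^{2} = \left(12 - 3\right)^{2} = 9^{2} = 81$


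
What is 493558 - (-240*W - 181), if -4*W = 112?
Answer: 487019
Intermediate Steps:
W = -28 (W = -¼*112 = -28)
493558 - (-240*W - 181) = 493558 - (-240*(-28) - 181) = 493558 - (6720 - 181) = 493558 - 1*6539 = 493558 - 6539 = 487019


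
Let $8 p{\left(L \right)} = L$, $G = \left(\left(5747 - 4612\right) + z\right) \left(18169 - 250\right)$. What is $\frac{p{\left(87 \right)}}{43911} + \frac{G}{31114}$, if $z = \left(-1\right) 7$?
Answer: $\frac{25178928287}{38758776} \approx 649.63$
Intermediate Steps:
$z = -7$
$G = 20212632$ ($G = \left(\left(5747 - 4612\right) - 7\right) \left(18169 - 250\right) = \left(1135 - 7\right) \left(18169 - 250\right) = 1128 \cdot 17919 = 20212632$)
$p{\left(L \right)} = \frac{L}{8}$
$\frac{p{\left(87 \right)}}{43911} + \frac{G}{31114} = \frac{\frac{1}{8} \cdot 87}{43911} + \frac{20212632}{31114} = \frac{87}{8} \cdot \frac{1}{43911} + 20212632 \cdot \frac{1}{31114} = \frac{29}{117096} + \frac{215028}{331} = \frac{25178928287}{38758776}$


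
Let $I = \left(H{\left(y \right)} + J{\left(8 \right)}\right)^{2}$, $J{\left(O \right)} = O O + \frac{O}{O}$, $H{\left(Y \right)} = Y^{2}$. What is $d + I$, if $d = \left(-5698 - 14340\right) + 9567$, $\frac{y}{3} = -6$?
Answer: $140850$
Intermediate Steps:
$y = -18$ ($y = 3 \left(-6\right) = -18$)
$d = -10471$ ($d = -20038 + 9567 = -10471$)
$J{\left(O \right)} = 1 + O^{2}$ ($J{\left(O \right)} = O^{2} + 1 = 1 + O^{2}$)
$I = 151321$ ($I = \left(\left(-18\right)^{2} + \left(1 + 8^{2}\right)\right)^{2} = \left(324 + \left(1 + 64\right)\right)^{2} = \left(324 + 65\right)^{2} = 389^{2} = 151321$)
$d + I = -10471 + 151321 = 140850$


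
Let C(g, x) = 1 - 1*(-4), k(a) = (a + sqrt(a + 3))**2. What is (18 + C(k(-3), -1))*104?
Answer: 2392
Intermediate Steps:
k(a) = (a + sqrt(3 + a))**2
C(g, x) = 5 (C(g, x) = 1 + 4 = 5)
(18 + C(k(-3), -1))*104 = (18 + 5)*104 = 23*104 = 2392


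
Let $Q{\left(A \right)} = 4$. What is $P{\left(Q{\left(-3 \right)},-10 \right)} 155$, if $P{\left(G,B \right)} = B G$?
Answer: $-6200$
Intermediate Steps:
$P{\left(Q{\left(-3 \right)},-10 \right)} 155 = \left(-10\right) 4 \cdot 155 = \left(-40\right) 155 = -6200$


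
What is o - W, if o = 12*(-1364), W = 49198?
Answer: -65566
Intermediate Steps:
o = -16368
o - W = -16368 - 1*49198 = -16368 - 49198 = -65566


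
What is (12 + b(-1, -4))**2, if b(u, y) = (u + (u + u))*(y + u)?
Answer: 729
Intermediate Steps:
b(u, y) = 3*u*(u + y) (b(u, y) = (u + 2*u)*(u + y) = (3*u)*(u + y) = 3*u*(u + y))
(12 + b(-1, -4))**2 = (12 + 3*(-1)*(-1 - 4))**2 = (12 + 3*(-1)*(-5))**2 = (12 + 15)**2 = 27**2 = 729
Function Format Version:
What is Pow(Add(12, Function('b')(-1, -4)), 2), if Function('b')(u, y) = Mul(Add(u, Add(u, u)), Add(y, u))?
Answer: 729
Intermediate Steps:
Function('b')(u, y) = Mul(3, u, Add(u, y)) (Function('b')(u, y) = Mul(Add(u, Mul(2, u)), Add(u, y)) = Mul(Mul(3, u), Add(u, y)) = Mul(3, u, Add(u, y)))
Pow(Add(12, Function('b')(-1, -4)), 2) = Pow(Add(12, Mul(3, -1, Add(-1, -4))), 2) = Pow(Add(12, Mul(3, -1, -5)), 2) = Pow(Add(12, 15), 2) = Pow(27, 2) = 729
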